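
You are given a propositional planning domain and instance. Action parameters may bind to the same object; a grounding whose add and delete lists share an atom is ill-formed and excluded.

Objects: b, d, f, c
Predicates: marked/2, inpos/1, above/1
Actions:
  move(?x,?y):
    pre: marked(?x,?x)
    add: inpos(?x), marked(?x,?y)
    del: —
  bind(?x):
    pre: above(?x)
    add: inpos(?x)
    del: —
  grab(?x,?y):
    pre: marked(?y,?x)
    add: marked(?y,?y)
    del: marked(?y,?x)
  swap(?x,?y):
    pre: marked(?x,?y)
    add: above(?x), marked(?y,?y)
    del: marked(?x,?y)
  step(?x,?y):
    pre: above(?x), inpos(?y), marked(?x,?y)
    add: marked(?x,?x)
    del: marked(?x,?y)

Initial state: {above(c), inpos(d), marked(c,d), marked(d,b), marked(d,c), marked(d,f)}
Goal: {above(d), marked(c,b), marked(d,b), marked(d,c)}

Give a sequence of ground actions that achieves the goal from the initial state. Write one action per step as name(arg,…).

grab(d,c); move(c,b); swap(d,f)

1. grab(d,c)  →  {above(c), inpos(d), marked(c,c), marked(d,b), marked(d,c), marked(d,f)}
2. move(c,b)  →  {above(c), inpos(c), inpos(d), marked(c,b), marked(c,c), marked(d,b), marked(d,c), marked(d,f)}
3. swap(d,f)  →  {above(c), above(d), inpos(c), inpos(d), marked(c,b), marked(c,c), marked(d,b), marked(d,c), marked(f,f)}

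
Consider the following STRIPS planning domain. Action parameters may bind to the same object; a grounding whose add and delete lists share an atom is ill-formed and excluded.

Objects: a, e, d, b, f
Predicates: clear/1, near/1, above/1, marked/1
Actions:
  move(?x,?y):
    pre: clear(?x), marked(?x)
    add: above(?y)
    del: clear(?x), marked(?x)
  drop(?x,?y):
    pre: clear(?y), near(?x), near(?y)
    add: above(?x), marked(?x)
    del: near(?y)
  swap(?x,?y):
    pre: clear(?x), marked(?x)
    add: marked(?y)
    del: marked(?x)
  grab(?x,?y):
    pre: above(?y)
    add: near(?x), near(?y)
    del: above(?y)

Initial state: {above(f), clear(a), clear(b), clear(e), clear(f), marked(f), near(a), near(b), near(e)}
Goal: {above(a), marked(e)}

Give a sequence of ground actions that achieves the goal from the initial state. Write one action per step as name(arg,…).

move(f,a); drop(e,a)

1. move(f,a)  →  {above(a), above(f), clear(a), clear(b), clear(e), near(a), near(b), near(e)}
2. drop(e,a)  →  {above(a), above(e), above(f), clear(a), clear(b), clear(e), marked(e), near(b), near(e)}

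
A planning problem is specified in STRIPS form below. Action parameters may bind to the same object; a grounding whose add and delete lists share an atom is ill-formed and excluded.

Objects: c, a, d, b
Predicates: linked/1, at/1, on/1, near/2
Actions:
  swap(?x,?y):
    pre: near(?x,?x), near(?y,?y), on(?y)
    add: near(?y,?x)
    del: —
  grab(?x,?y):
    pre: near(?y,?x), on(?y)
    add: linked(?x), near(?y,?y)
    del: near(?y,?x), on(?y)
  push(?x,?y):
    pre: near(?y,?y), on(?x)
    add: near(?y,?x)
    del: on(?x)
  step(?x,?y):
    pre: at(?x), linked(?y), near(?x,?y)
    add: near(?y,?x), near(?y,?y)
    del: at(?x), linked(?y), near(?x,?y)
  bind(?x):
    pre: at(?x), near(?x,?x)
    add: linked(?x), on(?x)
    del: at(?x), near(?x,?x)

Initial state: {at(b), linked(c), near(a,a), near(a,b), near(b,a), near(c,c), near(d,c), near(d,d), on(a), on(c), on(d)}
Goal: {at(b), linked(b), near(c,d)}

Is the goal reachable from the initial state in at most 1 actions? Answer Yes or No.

No

1. swap(d,c)  →  {at(b), linked(c), near(a,a), near(a,b), near(b,a), near(c,c), near(c,d), near(d,c), near(d,d), on(a), on(c), on(d)}
2. grab(b,a)  →  {at(b), linked(b), linked(c), near(a,a), near(b,a), near(c,c), near(c,d), near(d,c), near(d,d), on(c), on(d)}
optimal plan length = 2; 2 > 1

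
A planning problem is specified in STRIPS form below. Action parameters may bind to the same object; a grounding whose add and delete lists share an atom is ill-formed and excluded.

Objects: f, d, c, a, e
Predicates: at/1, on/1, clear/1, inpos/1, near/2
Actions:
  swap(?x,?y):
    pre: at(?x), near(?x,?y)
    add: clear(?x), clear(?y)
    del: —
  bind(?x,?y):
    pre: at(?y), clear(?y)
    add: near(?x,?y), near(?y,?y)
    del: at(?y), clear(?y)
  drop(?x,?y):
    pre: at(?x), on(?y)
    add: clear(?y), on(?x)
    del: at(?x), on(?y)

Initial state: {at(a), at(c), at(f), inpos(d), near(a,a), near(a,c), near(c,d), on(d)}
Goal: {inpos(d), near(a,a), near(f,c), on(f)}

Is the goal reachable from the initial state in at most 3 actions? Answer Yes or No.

Yes

1. swap(c,d)  →  {at(a), at(c), at(f), clear(c), clear(d), inpos(d), near(a,a), near(a,c), near(c,d), on(d)}
2. bind(f,c)  →  {at(a), at(f), clear(d), inpos(d), near(a,a), near(a,c), near(c,c), near(c,d), near(f,c), on(d)}
3. drop(f,d)  →  {at(a), clear(d), inpos(d), near(a,a), near(a,c), near(c,c), near(c,d), near(f,c), on(f)}
optimal plan length = 3; 3 ≤ 3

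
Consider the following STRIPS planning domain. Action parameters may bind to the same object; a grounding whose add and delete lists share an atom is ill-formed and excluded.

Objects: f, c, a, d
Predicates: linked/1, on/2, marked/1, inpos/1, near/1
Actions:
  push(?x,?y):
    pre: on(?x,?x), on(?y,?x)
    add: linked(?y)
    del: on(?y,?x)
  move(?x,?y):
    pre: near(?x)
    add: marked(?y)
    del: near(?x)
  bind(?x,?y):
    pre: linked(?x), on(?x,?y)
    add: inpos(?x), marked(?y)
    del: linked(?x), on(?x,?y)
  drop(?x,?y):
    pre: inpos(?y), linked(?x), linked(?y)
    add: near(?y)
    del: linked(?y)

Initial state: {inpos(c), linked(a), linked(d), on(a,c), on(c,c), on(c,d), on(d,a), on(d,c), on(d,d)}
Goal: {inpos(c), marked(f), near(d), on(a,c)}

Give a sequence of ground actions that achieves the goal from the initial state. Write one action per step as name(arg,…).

push(c,c); bind(d,c); push(d,d); drop(c,c); move(c,f); drop(a,d)

1. push(c,c)  →  {inpos(c), linked(a), linked(c), linked(d), on(a,c), on(c,d), on(d,a), on(d,c), on(d,d)}
2. bind(d,c)  →  {inpos(c), inpos(d), linked(a), linked(c), marked(c), on(a,c), on(c,d), on(d,a), on(d,d)}
3. push(d,d)  →  {inpos(c), inpos(d), linked(a), linked(c), linked(d), marked(c), on(a,c), on(c,d), on(d,a)}
4. drop(c,c)  →  {inpos(c), inpos(d), linked(a), linked(d), marked(c), near(c), on(a,c), on(c,d), on(d,a)}
5. move(c,f)  →  {inpos(c), inpos(d), linked(a), linked(d), marked(c), marked(f), on(a,c), on(c,d), on(d,a)}
6. drop(a,d)  →  {inpos(c), inpos(d), linked(a), marked(c), marked(f), near(d), on(a,c), on(c,d), on(d,a)}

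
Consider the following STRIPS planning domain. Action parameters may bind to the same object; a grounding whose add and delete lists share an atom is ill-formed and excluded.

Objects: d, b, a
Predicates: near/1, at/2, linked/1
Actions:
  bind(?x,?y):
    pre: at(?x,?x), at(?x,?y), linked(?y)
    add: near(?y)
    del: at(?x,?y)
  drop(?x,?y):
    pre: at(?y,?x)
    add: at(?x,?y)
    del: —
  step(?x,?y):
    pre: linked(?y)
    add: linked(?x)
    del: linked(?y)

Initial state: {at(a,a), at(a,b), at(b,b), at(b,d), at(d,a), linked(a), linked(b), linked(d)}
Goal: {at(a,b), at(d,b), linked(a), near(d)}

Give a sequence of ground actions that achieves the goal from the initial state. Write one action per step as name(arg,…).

drop(d,b); bind(b,d)

1. drop(d,b)  →  {at(a,a), at(a,b), at(b,b), at(b,d), at(d,a), at(d,b), linked(a), linked(b), linked(d)}
2. bind(b,d)  →  {at(a,a), at(a,b), at(b,b), at(d,a), at(d,b), linked(a), linked(b), linked(d), near(d)}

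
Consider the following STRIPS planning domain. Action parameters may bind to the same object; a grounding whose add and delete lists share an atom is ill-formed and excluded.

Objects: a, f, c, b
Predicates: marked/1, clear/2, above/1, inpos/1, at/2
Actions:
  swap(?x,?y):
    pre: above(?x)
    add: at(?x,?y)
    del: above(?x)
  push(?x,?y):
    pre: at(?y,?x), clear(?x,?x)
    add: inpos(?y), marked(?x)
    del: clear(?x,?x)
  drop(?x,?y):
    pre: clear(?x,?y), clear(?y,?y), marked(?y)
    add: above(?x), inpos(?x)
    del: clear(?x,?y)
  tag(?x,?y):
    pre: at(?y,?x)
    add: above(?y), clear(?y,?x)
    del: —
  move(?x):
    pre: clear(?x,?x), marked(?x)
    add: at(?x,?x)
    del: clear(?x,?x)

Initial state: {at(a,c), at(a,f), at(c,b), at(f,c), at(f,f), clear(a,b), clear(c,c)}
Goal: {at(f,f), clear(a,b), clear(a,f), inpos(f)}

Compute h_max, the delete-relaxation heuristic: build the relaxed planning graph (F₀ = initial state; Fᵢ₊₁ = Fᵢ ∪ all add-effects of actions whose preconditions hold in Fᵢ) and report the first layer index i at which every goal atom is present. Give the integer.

1

F0 = init (7 atoms)
F1 = F0 ∪ {above(a), above(c), above(f), clear(a,c), clear(a,f), clear(c,b), clear(f,c), clear(f,f), inpos(a), inpos(f), marked(c)}  (18 atoms)
goal ⊆ F1  ⇒  h_max = 1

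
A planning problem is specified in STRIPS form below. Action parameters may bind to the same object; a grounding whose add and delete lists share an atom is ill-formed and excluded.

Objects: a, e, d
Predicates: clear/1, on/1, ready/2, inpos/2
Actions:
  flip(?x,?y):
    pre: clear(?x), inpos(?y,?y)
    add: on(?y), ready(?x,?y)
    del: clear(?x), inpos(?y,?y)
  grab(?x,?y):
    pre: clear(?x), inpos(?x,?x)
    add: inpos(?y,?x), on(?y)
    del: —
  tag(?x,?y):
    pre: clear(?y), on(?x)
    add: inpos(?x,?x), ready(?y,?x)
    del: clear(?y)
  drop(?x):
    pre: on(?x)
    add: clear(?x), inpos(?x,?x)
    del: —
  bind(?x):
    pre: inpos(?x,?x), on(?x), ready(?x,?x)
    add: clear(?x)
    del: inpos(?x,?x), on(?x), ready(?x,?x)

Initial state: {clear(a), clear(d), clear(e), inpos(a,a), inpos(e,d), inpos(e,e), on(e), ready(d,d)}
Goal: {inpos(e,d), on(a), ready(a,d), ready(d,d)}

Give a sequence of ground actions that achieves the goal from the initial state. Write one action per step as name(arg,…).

1. flip(d,a)  →  {clear(a), clear(e), inpos(e,d), inpos(e,e), on(a), on(e), ready(d,a), ready(d,d)}
2. grab(e,d)  →  {clear(a), clear(e), inpos(d,e), inpos(e,d), inpos(e,e), on(a), on(d), on(e), ready(d,a), ready(d,d)}
3. tag(d,a)  →  {clear(e), inpos(d,d), inpos(d,e), inpos(e,d), inpos(e,e), on(a), on(d), on(e), ready(a,d), ready(d,a), ready(d,d)}

flip(d,a); grab(e,d); tag(d,a)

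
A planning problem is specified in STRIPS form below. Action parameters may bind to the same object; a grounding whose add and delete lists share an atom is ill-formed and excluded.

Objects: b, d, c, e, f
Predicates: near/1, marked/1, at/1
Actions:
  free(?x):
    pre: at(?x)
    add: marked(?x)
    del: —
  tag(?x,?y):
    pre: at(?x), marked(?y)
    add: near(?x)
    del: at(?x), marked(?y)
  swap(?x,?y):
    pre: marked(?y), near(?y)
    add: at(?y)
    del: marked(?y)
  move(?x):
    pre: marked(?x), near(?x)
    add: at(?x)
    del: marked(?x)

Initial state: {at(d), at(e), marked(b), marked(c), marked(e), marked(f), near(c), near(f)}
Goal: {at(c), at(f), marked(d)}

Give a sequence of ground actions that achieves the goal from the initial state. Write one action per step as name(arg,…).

1. free(d)  →  {at(d), at(e), marked(b), marked(c), marked(d), marked(e), marked(f), near(c), near(f)}
2. swap(b,c)  →  {at(c), at(d), at(e), marked(b), marked(d), marked(e), marked(f), near(c), near(f)}
3. swap(b,f)  →  {at(c), at(d), at(e), at(f), marked(b), marked(d), marked(e), near(c), near(f)}

free(d); swap(b,c); swap(b,f)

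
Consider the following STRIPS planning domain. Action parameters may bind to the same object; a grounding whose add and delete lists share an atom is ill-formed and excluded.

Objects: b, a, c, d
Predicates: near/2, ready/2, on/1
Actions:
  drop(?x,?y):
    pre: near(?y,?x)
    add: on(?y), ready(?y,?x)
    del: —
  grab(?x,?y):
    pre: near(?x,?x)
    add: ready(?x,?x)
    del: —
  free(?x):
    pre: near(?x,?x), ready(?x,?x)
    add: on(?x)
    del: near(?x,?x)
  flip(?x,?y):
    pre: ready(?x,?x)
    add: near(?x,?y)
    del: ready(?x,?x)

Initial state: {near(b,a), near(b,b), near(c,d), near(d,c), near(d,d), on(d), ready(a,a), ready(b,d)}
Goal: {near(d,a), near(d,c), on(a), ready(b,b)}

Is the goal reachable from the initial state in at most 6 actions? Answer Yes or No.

Yes

1. drop(b,b)  →  {near(b,a), near(b,b), near(c,d), near(d,c), near(d,d), on(b), on(d), ready(a,a), ready(b,b), ready(b,d)}
2. drop(d,d)  →  {near(b,a), near(b,b), near(c,d), near(d,c), near(d,d), on(b), on(d), ready(a,a), ready(b,b), ready(b,d), ready(d,d)}
3. flip(a,b)  →  {near(a,b), near(b,a), near(b,b), near(c,d), near(d,c), near(d,d), on(b), on(d), ready(b,b), ready(b,d), ready(d,d)}
4. drop(b,a)  →  {near(a,b), near(b,a), near(b,b), near(c,d), near(d,c), near(d,d), on(a), on(b), on(d), ready(a,b), ready(b,b), ready(b,d), ready(d,d)}
5. flip(d,a)  →  {near(a,b), near(b,a), near(b,b), near(c,d), near(d,a), near(d,c), near(d,d), on(a), on(b), on(d), ready(a,b), ready(b,b), ready(b,d)}
optimal plan length = 5; 5 ≤ 6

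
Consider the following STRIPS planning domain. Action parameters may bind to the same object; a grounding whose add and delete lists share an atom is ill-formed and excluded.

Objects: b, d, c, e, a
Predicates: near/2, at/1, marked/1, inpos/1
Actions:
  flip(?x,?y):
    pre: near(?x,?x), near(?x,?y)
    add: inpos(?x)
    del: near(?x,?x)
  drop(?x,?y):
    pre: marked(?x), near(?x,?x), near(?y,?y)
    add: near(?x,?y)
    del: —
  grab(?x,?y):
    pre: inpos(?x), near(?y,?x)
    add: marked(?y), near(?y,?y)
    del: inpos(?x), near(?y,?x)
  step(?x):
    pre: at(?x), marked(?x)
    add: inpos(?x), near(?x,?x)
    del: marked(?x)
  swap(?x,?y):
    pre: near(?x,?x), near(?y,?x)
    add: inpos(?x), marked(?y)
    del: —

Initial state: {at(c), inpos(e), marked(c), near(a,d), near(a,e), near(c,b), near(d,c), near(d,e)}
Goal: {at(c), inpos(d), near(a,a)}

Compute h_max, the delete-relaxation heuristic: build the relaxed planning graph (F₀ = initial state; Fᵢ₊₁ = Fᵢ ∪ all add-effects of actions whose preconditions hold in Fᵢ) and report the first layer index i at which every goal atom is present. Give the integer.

2

F0 = init (8 atoms)
F1 = F0 ∪ {inpos(c), marked(a), marked(d), near(a,a), near(c,c), near(d,d)}  (14 atoms)
F2 = F1 ∪ {inpos(a), inpos(d), near(a,c), near(c,a), near(c,d), near(d,a)}  (20 atoms)
goal ⊆ F2  ⇒  h_max = 2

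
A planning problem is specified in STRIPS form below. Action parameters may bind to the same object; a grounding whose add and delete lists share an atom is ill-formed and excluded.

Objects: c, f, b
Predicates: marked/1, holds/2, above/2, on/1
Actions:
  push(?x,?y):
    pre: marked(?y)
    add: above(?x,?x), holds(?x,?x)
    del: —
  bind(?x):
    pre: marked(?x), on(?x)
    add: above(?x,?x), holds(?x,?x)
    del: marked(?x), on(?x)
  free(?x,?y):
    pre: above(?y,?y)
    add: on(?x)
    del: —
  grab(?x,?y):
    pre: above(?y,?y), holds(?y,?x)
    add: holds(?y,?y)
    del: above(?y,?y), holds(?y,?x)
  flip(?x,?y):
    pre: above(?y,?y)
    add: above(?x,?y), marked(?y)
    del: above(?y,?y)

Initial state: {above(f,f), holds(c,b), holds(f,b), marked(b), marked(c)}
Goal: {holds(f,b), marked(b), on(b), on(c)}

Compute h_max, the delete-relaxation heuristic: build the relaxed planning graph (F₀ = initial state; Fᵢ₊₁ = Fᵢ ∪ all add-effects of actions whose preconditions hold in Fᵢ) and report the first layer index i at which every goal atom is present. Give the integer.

1

F0 = init (5 atoms)
F1 = F0 ∪ {above(b,b), above(b,f), above(c,c), above(c,f), holds(b,b), holds(c,c), holds(f,f), marked(f), on(b), on(c), on(f)}  (16 atoms)
goal ⊆ F1  ⇒  h_max = 1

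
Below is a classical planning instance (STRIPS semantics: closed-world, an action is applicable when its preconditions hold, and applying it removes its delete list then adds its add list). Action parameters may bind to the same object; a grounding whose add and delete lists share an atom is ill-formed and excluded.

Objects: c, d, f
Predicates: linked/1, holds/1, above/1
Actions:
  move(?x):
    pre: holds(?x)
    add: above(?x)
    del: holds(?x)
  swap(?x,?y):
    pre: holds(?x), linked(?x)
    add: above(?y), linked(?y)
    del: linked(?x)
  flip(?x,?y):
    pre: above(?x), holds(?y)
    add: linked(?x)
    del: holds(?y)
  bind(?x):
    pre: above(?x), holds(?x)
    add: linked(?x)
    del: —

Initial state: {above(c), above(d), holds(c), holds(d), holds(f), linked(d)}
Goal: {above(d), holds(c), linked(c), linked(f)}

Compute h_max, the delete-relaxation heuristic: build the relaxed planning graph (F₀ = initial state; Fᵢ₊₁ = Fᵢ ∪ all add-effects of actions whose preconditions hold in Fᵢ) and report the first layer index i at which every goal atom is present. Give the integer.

F0 = init (6 atoms)
F1 = F0 ∪ {above(f), linked(c), linked(f)}  (9 atoms)
goal ⊆ F1  ⇒  h_max = 1

1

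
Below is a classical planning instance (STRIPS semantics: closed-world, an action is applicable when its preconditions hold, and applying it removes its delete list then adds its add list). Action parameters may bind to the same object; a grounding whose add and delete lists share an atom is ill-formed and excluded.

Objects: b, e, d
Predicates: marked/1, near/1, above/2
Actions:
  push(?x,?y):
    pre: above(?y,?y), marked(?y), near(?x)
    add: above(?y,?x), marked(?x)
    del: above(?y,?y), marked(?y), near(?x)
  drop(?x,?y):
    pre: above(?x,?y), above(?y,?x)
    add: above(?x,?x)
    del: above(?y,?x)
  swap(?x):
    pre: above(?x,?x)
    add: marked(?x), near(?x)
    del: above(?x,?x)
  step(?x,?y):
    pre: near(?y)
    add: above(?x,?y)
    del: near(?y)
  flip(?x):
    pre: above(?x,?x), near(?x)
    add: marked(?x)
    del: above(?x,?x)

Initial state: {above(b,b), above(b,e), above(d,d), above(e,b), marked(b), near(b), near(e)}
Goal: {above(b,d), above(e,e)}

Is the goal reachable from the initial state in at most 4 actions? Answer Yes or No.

1. drop(e,b)  →  {above(b,b), above(d,d), above(e,b), above(e,e), marked(b), near(b), near(e)}
2. swap(d)  →  {above(b,b), above(e,b), above(e,e), marked(b), marked(d), near(b), near(d), near(e)}
3. push(d,b)  →  {above(b,d), above(e,b), above(e,e), marked(d), near(b), near(e)}
optimal plan length = 3; 3 ≤ 4

Yes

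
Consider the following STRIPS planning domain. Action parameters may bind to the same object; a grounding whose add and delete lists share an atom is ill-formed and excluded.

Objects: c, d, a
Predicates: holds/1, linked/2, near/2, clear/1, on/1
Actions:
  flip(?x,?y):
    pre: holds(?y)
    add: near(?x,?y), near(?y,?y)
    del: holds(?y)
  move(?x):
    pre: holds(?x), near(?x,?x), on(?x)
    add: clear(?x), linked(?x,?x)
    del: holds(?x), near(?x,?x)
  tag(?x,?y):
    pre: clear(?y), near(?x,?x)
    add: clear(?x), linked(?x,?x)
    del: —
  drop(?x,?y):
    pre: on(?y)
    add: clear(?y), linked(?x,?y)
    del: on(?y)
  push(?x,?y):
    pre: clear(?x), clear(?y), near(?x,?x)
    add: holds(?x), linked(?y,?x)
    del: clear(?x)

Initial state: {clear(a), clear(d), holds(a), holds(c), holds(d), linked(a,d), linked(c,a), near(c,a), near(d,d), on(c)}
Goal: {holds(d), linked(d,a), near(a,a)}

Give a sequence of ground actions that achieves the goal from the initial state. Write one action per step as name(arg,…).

1. flip(c,a)  →  {clear(a), clear(d), holds(c), holds(d), linked(a,d), linked(c,a), near(a,a), near(c,a), near(d,d), on(c)}
2. push(a,d)  →  {clear(d), holds(a), holds(c), holds(d), linked(a,d), linked(c,a), linked(d,a), near(a,a), near(c,a), near(d,d), on(c)}

flip(c,a); push(a,d)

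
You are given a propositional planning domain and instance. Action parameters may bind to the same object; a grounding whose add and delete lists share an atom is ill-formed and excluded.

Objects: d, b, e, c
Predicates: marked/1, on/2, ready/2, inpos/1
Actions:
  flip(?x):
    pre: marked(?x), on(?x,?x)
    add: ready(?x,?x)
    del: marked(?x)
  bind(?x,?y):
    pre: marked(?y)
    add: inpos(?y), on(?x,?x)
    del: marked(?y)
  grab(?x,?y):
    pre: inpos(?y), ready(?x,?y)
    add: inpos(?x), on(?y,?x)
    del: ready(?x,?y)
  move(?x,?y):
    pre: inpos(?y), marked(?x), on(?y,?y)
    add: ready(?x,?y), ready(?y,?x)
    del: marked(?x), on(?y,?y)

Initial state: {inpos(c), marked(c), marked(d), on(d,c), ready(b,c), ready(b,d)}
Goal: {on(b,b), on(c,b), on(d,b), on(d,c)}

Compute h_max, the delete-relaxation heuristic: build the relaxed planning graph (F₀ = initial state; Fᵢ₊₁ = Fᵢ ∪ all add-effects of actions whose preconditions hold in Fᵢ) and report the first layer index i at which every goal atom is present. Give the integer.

F0 = init (6 atoms)
F1 = F0 ∪ {inpos(b), inpos(d), on(b,b), on(c,b), on(c,c), on(d,d), on(e,e)}  (13 atoms)
F2 = F1 ∪ {on(d,b), ready(c,b), ready(c,c), ready(c,d), ready(d,b), ready(d,c), ready(d,d)}  (20 atoms)
goal ⊆ F2  ⇒  h_max = 2

2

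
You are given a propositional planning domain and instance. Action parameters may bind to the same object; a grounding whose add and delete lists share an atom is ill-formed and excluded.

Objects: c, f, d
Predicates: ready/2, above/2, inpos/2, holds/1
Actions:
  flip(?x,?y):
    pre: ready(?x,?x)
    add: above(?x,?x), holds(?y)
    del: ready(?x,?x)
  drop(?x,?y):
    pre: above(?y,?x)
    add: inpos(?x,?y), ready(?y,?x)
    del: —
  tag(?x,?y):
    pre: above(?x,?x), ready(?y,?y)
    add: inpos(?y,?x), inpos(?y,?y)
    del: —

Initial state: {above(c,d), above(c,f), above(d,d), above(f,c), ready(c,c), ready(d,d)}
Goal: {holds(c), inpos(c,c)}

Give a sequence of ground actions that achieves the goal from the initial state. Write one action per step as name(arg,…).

1. flip(c,c)  →  {above(c,c), above(c,d), above(c,f), above(d,d), above(f,c), holds(c), ready(d,d)}
2. drop(c,c)  →  {above(c,c), above(c,d), above(c,f), above(d,d), above(f,c), holds(c), inpos(c,c), ready(c,c), ready(d,d)}

flip(c,c); drop(c,c)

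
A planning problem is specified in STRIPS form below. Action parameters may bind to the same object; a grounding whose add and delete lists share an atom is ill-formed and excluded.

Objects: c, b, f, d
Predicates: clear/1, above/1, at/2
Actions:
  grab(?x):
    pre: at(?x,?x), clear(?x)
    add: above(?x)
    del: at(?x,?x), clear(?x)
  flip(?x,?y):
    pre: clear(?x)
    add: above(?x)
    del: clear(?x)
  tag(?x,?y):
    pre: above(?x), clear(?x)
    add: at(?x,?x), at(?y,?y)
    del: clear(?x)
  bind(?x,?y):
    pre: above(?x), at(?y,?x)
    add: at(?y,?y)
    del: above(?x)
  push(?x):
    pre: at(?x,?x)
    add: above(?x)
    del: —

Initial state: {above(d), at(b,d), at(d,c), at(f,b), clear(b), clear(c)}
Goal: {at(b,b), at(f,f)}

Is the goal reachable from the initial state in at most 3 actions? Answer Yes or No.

Yes

1. flip(b,c)  →  {above(b), above(d), at(b,d), at(d,c), at(f,b), clear(c)}
2. bind(b,f)  →  {above(d), at(b,d), at(d,c), at(f,b), at(f,f), clear(c)}
3. bind(d,b)  →  {at(b,b), at(b,d), at(d,c), at(f,b), at(f,f), clear(c)}
optimal plan length = 3; 3 ≤ 3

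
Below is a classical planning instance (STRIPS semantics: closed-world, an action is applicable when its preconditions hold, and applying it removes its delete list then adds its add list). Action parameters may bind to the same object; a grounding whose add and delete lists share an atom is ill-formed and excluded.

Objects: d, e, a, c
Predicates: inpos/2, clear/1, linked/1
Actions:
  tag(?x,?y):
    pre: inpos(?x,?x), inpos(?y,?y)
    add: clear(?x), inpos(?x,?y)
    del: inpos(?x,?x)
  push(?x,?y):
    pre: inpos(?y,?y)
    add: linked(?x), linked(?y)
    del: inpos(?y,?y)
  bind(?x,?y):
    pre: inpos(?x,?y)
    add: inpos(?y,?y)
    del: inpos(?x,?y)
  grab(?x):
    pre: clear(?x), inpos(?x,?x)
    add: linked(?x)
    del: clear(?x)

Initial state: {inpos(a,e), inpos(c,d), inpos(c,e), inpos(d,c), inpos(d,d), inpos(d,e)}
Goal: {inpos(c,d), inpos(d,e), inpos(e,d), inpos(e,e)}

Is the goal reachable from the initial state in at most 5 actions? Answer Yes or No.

Yes

1. bind(a,e)  →  {inpos(c,d), inpos(c,e), inpos(d,c), inpos(d,d), inpos(d,e), inpos(e,e)}
2. tag(e,d)  →  {clear(e), inpos(c,d), inpos(c,e), inpos(d,c), inpos(d,d), inpos(d,e), inpos(e,d)}
3. bind(c,e)  →  {clear(e), inpos(c,d), inpos(d,c), inpos(d,d), inpos(d,e), inpos(e,d), inpos(e,e)}
optimal plan length = 3; 3 ≤ 5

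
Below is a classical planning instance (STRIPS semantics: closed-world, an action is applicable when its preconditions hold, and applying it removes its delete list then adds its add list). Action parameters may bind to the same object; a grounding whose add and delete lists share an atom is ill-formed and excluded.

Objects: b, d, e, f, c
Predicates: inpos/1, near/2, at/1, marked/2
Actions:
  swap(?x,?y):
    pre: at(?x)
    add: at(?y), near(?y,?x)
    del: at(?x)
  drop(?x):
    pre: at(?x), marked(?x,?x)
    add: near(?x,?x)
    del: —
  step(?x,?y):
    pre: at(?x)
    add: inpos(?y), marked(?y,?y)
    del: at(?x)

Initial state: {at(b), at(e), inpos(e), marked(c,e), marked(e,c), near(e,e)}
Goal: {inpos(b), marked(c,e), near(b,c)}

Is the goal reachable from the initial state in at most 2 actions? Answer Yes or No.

1. swap(b,c)  →  {at(c), at(e), inpos(e), marked(c,e), marked(e,c), near(c,b), near(e,e)}
2. swap(c,b)  →  {at(b), at(e), inpos(e), marked(c,e), marked(e,c), near(b,c), near(c,b), near(e,e)}
3. step(b,b)  →  {at(e), inpos(b), inpos(e), marked(b,b), marked(c,e), marked(e,c), near(b,c), near(c,b), near(e,e)}
optimal plan length = 3; 3 > 2

No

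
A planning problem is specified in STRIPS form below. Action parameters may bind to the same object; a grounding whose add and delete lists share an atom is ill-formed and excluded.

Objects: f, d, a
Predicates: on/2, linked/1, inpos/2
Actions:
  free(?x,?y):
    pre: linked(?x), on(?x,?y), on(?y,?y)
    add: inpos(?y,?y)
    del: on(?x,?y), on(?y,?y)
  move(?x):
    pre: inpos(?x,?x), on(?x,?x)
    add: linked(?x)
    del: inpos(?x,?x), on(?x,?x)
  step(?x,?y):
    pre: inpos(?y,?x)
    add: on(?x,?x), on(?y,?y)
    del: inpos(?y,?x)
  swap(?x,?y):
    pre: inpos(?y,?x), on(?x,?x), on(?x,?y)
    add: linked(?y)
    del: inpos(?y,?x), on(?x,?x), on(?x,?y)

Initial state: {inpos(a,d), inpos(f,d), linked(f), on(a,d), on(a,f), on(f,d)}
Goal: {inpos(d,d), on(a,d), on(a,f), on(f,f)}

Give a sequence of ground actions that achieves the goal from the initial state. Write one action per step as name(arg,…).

1. step(d,f)  →  {inpos(a,d), linked(f), on(a,d), on(a,f), on(d,d), on(f,d), on(f,f)}
2. free(f,d)  →  {inpos(a,d), inpos(d,d), linked(f), on(a,d), on(a,f), on(f,f)}

step(d,f); free(f,d)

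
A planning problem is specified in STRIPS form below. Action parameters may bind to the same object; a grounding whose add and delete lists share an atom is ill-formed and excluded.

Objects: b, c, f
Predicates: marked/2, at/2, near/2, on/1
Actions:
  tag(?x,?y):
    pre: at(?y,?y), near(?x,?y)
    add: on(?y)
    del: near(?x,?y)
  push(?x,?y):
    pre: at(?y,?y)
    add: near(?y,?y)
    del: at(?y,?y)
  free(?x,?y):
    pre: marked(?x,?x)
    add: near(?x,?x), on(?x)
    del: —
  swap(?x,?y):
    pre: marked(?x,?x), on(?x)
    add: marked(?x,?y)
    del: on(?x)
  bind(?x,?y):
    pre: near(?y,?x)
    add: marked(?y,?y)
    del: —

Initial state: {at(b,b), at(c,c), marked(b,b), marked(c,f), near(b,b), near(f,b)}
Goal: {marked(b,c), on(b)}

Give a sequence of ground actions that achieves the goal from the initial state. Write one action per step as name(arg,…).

1. tag(b,b)  →  {at(b,b), at(c,c), marked(b,b), marked(c,f), near(f,b), on(b)}
2. swap(b,c)  →  {at(b,b), at(c,c), marked(b,b), marked(b,c), marked(c,f), near(f,b)}
3. tag(f,b)  →  {at(b,b), at(c,c), marked(b,b), marked(b,c), marked(c,f), on(b)}

tag(b,b); swap(b,c); tag(f,b)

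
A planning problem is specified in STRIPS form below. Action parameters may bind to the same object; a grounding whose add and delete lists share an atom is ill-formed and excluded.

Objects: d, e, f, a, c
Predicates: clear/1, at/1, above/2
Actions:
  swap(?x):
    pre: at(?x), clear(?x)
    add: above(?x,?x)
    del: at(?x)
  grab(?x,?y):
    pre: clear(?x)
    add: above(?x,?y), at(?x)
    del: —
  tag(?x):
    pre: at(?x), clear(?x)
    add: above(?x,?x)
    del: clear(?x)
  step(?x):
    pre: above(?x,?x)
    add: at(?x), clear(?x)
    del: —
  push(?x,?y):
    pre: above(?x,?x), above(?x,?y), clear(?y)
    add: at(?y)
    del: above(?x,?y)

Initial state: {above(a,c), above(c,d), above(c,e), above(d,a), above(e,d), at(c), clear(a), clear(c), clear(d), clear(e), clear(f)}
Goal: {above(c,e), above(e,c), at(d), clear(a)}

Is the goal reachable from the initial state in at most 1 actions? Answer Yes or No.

1. grab(d,d)  →  {above(a,c), above(c,d), above(c,e), above(d,a), above(d,d), above(e,d), at(c), at(d), clear(a), clear(c), clear(d), clear(e), clear(f)}
2. grab(e,c)  →  {above(a,c), above(c,d), above(c,e), above(d,a), above(d,d), above(e,c), above(e,d), at(c), at(d), at(e), clear(a), clear(c), clear(d), clear(e), clear(f)}
optimal plan length = 2; 2 > 1

No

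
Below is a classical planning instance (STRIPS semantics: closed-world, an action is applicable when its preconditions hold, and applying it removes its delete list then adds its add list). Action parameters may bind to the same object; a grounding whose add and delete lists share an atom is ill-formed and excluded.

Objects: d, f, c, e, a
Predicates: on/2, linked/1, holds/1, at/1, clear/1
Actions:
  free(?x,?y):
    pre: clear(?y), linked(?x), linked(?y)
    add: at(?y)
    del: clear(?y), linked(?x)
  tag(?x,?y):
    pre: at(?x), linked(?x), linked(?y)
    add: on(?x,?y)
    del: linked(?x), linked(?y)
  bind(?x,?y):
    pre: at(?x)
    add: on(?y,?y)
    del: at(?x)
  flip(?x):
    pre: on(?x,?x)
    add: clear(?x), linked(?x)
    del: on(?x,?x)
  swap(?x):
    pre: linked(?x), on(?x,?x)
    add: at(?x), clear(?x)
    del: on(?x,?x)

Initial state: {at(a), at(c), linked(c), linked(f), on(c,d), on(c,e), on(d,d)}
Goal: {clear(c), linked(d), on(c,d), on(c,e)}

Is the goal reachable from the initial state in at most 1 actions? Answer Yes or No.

1. tag(c,c)  →  {at(a), at(c), linked(f), on(c,c), on(c,d), on(c,e), on(d,d)}
2. flip(d)  →  {at(a), at(c), clear(d), linked(d), linked(f), on(c,c), on(c,d), on(c,e)}
3. flip(c)  →  {at(a), at(c), clear(c), clear(d), linked(c), linked(d), linked(f), on(c,d), on(c,e)}
optimal plan length = 3; 3 > 1

No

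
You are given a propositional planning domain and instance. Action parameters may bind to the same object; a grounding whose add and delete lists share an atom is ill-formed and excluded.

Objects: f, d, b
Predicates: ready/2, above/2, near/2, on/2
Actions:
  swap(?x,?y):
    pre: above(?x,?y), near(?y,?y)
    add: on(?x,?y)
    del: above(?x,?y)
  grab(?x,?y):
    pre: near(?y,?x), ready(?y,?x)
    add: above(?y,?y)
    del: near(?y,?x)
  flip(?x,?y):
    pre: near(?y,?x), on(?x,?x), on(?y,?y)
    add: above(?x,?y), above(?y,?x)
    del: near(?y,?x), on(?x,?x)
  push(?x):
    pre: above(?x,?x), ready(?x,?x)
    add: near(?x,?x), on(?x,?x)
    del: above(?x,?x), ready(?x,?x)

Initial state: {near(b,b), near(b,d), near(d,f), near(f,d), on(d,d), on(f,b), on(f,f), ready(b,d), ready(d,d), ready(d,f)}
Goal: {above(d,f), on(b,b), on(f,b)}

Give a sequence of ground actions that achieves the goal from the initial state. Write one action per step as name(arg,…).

1. grab(d,b)  →  {above(b,b), near(b,b), near(d,f), near(f,d), on(d,d), on(f,b), on(f,f), ready(b,d), ready(d,d), ready(d,f)}
2. swap(b,b)  →  {near(b,b), near(d,f), near(f,d), on(b,b), on(d,d), on(f,b), on(f,f), ready(b,d), ready(d,d), ready(d,f)}
3. flip(f,d)  →  {above(d,f), above(f,d), near(b,b), near(f,d), on(b,b), on(d,d), on(f,b), ready(b,d), ready(d,d), ready(d,f)}

grab(d,b); swap(b,b); flip(f,d)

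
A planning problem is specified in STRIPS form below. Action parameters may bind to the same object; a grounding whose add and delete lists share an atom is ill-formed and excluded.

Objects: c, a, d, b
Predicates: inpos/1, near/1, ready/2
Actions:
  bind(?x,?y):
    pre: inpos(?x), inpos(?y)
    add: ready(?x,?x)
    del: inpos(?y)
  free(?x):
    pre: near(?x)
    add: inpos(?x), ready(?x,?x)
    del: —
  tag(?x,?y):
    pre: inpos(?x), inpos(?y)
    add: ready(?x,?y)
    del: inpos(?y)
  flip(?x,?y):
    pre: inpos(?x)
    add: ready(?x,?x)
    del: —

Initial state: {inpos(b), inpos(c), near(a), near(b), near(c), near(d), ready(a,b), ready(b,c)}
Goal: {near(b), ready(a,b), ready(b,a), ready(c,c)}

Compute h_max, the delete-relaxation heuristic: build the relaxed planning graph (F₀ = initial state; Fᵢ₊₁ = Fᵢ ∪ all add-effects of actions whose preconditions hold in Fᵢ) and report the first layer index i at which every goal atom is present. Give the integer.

F0 = init (8 atoms)
F1 = F0 ∪ {inpos(a), inpos(d), ready(a,a), ready(b,b), ready(c,b), ready(c,c), ready(d,d)}  (15 atoms)
F2 = F1 ∪ {ready(a,c), ready(a,d), ready(b,a), ready(b,d), ready(c,a), ready(c,d), ready(d,a), ready(d,b), ready(d,c)}  (24 atoms)
goal ⊆ F2  ⇒  h_max = 2

2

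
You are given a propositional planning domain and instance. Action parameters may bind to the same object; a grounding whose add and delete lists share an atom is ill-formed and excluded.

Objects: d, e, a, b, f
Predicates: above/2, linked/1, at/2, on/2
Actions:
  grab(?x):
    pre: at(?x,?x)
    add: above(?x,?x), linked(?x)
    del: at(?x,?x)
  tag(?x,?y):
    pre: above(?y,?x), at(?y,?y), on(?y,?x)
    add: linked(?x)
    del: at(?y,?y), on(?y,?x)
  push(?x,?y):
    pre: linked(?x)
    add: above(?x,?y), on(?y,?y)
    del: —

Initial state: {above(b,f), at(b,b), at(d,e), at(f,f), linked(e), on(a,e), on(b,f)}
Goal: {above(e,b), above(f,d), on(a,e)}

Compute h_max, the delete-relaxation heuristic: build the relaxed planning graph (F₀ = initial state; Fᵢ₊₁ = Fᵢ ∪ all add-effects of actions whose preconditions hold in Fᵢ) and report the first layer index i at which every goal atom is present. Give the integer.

F0 = init (7 atoms)
F1 = F0 ∪ {above(b,b), above(e,a), above(e,b), above(e,d), above(e,e), above(e,f), above(f,f), linked(b), linked(f), on(a,a), on(b,b), on(d,d), on(e,e), on(f,f)}  (21 atoms)
F2 = F1 ∪ {above(b,a), above(b,d), above(b,e), above(f,a), above(f,b), above(f,d), above(f,e)}  (28 atoms)
goal ⊆ F2  ⇒  h_max = 2

2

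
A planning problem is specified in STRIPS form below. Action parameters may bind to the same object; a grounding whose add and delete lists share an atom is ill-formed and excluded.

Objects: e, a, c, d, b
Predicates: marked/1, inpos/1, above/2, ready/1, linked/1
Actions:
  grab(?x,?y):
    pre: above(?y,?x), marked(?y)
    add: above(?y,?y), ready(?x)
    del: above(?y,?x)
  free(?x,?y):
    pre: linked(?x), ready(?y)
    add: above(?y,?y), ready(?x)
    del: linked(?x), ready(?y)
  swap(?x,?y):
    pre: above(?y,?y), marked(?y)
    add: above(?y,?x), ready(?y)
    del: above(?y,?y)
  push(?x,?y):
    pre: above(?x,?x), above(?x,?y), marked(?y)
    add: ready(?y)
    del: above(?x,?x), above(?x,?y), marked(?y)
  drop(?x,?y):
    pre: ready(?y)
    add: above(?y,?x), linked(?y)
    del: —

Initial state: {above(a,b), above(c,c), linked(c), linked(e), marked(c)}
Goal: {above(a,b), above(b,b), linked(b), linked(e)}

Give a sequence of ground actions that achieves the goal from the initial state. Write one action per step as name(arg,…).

1. swap(b,c)  →  {above(a,b), above(c,b), linked(c), linked(e), marked(c), ready(c)}
2. grab(b,c)  →  {above(a,b), above(c,c), linked(c), linked(e), marked(c), ready(b), ready(c)}
3. drop(b,b)  →  {above(a,b), above(b,b), above(c,c), linked(b), linked(c), linked(e), marked(c), ready(b), ready(c)}

swap(b,c); grab(b,c); drop(b,b)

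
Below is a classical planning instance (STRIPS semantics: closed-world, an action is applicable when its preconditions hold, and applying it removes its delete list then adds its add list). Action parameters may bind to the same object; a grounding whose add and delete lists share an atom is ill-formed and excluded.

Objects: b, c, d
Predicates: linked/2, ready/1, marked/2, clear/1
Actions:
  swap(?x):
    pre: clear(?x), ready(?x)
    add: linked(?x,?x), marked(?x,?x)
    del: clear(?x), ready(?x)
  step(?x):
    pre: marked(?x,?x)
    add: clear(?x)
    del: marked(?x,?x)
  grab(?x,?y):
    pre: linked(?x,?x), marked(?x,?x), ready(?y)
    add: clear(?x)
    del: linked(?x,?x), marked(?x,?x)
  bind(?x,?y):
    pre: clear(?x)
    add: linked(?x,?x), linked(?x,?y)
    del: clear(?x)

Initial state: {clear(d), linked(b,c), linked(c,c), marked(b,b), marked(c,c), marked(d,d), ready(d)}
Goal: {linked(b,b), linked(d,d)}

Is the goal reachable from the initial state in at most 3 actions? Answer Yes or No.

Yes

1. swap(d)  →  {linked(b,c), linked(c,c), linked(d,d), marked(b,b), marked(c,c), marked(d,d)}
2. step(b)  →  {clear(b), linked(b,c), linked(c,c), linked(d,d), marked(c,c), marked(d,d)}
3. bind(b,b)  →  {linked(b,b), linked(b,c), linked(c,c), linked(d,d), marked(c,c), marked(d,d)}
optimal plan length = 3; 3 ≤ 3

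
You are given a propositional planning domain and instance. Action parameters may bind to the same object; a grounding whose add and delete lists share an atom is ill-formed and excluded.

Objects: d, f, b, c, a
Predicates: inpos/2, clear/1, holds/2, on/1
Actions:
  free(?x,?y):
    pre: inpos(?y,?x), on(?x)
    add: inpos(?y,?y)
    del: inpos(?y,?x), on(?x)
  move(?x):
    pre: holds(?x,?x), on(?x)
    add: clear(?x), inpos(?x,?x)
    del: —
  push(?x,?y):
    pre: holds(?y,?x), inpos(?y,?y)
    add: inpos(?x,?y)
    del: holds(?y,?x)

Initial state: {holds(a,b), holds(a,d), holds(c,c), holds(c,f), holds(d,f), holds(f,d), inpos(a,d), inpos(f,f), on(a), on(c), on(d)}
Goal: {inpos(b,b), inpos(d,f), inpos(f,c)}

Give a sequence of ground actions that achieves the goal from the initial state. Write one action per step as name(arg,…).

free(d,a); move(c); push(d,f); push(f,c); push(b,a); free(a,b)

1. free(d,a)  →  {holds(a,b), holds(a,d), holds(c,c), holds(c,f), holds(d,f), holds(f,d), inpos(a,a), inpos(f,f), on(a), on(c)}
2. move(c)  →  {clear(c), holds(a,b), holds(a,d), holds(c,c), holds(c,f), holds(d,f), holds(f,d), inpos(a,a), inpos(c,c), inpos(f,f), on(a), on(c)}
3. push(d,f)  →  {clear(c), holds(a,b), holds(a,d), holds(c,c), holds(c,f), holds(d,f), inpos(a,a), inpos(c,c), inpos(d,f), inpos(f,f), on(a), on(c)}
4. push(f,c)  →  {clear(c), holds(a,b), holds(a,d), holds(c,c), holds(d,f), inpos(a,a), inpos(c,c), inpos(d,f), inpos(f,c), inpos(f,f), on(a), on(c)}
5. push(b,a)  →  {clear(c), holds(a,d), holds(c,c), holds(d,f), inpos(a,a), inpos(b,a), inpos(c,c), inpos(d,f), inpos(f,c), inpos(f,f), on(a), on(c)}
6. free(a,b)  →  {clear(c), holds(a,d), holds(c,c), holds(d,f), inpos(a,a), inpos(b,b), inpos(c,c), inpos(d,f), inpos(f,c), inpos(f,f), on(c)}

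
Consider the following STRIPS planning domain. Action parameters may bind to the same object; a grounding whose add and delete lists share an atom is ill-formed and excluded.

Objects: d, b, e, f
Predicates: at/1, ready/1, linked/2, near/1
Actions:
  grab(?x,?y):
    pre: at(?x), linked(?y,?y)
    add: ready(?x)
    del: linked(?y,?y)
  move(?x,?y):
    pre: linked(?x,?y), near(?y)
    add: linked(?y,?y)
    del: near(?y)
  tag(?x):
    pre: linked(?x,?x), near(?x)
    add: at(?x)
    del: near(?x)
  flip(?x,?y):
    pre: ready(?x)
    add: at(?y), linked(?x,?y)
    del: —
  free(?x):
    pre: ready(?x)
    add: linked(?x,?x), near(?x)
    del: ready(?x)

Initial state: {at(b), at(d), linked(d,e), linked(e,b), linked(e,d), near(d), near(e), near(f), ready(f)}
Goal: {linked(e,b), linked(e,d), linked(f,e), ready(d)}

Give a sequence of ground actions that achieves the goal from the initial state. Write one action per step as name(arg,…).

1. move(d,e)  →  {at(b), at(d), linked(d,e), linked(e,b), linked(e,d), linked(e,e), near(d), near(f), ready(f)}
2. grab(d,e)  →  {at(b), at(d), linked(d,e), linked(e,b), linked(e,d), near(d), near(f), ready(d), ready(f)}
3. flip(f,e)  →  {at(b), at(d), at(e), linked(d,e), linked(e,b), linked(e,d), linked(f,e), near(d), near(f), ready(d), ready(f)}

move(d,e); grab(d,e); flip(f,e)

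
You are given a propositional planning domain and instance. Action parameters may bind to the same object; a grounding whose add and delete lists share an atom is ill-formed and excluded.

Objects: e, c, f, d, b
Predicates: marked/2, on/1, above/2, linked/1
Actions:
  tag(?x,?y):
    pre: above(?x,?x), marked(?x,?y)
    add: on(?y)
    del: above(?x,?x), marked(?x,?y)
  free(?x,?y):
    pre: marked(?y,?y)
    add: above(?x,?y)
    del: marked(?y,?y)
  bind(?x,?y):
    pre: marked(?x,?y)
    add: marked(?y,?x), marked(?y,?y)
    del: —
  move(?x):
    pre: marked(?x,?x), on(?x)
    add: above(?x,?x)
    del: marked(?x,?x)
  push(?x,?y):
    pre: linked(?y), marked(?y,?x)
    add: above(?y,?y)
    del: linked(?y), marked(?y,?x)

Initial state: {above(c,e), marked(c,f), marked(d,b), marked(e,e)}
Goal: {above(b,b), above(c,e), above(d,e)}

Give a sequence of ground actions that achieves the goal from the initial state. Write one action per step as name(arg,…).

free(d,e); bind(d,b); free(b,b)

1. free(d,e)  →  {above(c,e), above(d,e), marked(c,f), marked(d,b)}
2. bind(d,b)  →  {above(c,e), above(d,e), marked(b,b), marked(b,d), marked(c,f), marked(d,b)}
3. free(b,b)  →  {above(b,b), above(c,e), above(d,e), marked(b,d), marked(c,f), marked(d,b)}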